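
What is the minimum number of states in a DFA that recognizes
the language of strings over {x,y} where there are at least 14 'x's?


States: count = 0, 1, ..., 13, and a final '>= 14' state.
Total: 14 + 1 = 15. Accept = '>= 14' state.

15


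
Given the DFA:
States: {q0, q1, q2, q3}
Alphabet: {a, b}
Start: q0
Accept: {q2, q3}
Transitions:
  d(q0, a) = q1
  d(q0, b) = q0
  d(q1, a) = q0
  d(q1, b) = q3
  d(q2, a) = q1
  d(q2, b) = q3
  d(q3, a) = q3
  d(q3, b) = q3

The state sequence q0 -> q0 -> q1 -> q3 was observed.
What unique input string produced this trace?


Trace back each transition to find the symbol:
  q0 --[b]--> q0
  q0 --[a]--> q1
  q1 --[b]--> q3

"bab"


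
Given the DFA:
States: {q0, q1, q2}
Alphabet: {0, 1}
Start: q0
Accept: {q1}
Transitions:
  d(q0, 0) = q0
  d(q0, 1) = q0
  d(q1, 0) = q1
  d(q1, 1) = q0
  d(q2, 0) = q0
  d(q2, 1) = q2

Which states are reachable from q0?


BFS from q0:
  layer 0: {q0}

{q0}


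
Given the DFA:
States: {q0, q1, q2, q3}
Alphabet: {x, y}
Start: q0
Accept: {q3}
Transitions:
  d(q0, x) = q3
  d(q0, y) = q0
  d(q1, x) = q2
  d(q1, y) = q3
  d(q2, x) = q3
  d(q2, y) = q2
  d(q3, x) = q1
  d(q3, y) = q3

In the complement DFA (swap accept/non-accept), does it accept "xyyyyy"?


Trace: q0 -> q3 -> q3 -> q3 -> q3 -> q3 -> q3
Final: q3
Original accept: {q3}
Complement: q3 is in original accept

No, complement rejects (original accepts)


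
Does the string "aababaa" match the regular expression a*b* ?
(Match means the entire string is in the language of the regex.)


|string| = 7; first = 'a'; last = 'a'

No, "aababaa" does not match a*b*


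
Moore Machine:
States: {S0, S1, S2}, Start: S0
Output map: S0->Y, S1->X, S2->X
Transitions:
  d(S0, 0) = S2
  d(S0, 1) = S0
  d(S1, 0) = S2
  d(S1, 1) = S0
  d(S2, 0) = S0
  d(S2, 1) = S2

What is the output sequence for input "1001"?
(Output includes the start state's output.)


Start: S0 (output Y)
  --1--> S0 (output Y)
  --0--> S2 (output X)
  --0--> S0 (output Y)
  --1--> S0 (output Y)

"YYXYY"


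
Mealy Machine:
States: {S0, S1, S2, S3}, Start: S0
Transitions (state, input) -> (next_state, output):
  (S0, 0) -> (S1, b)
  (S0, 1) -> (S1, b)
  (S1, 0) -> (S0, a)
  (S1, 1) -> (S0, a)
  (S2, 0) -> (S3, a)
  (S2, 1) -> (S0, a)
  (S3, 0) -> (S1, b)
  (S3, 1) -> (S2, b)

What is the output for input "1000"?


Step-by-step:
  (S0, 1) -> (S1, b)
  (S1, 0) -> (S0, a)
  (S0, 0) -> (S1, b)
  (S1, 0) -> (S0, a)

"baba"


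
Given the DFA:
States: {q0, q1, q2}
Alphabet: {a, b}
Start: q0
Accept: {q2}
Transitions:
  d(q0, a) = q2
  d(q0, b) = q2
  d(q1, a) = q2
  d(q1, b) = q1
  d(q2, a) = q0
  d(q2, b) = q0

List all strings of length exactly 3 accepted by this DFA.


All strings of length 3: 8 total
Accepted: 8

"aaa", "aab", "aba", "abb", "baa", "bab", "bba", "bbb"


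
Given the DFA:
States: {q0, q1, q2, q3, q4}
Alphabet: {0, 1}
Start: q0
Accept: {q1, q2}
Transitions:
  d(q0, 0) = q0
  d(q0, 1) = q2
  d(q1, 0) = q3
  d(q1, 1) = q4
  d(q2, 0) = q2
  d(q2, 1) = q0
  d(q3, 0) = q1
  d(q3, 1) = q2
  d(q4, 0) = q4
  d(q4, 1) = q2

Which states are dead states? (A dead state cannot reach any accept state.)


Forward reachability from each state:
  q0 -> reaches accept state q2 (live)
  q1 -> reaches accept state q1 (live)
  q2 -> reaches accept state q2 (live)
  q3 -> reaches accept state q1 (live)
  q4 -> reaches accept state q2 (live)

None (all states can reach an accept state)


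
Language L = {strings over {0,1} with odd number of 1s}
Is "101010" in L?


count('1') = 3; 3 mod 2 = 1

Yes, "101010" is in L


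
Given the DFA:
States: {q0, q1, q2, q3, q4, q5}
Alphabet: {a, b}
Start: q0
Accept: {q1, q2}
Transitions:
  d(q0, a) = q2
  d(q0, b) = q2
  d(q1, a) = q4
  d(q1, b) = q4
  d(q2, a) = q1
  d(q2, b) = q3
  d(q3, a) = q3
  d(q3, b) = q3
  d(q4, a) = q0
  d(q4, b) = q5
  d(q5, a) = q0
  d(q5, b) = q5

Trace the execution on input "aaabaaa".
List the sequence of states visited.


Input: aaabaaa
d(q0, a) = q2
d(q2, a) = q1
d(q1, a) = q4
d(q4, b) = q5
d(q5, a) = q0
d(q0, a) = q2
d(q2, a) = q1


q0 -> q2 -> q1 -> q4 -> q5 -> q0 -> q2 -> q1


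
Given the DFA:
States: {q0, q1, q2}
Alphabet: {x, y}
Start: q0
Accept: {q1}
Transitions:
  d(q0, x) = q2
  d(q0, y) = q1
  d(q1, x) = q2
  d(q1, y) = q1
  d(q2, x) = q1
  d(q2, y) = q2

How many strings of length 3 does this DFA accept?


Enumerating all length-3 strings:
  "xxx" -> q2 [reject]
  "xxy" -> q1 [accept]
  "xyx" -> q1 [accept]
  "xyy" -> q2 [reject]
  "yxx" -> q1 [accept]
  "yxy" -> q2 [reject]
  "yyx" -> q2 [reject]
  "yyy" -> q1 [accept]

4 out of 8


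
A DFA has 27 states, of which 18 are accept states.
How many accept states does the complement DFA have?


Complement swaps accept and non-accept states.
27 - 18 = 9

9


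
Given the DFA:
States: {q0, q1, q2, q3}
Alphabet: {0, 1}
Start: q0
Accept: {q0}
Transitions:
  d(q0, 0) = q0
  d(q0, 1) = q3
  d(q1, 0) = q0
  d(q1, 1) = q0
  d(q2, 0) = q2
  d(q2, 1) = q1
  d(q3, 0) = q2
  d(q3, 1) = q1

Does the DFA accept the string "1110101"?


Trace: q0 -> q3 -> q1 -> q0 -> q0 -> q3 -> q2 -> q1
Final state: q1
Accept states: {q0}

No, rejected (final state q1 is not an accept state)


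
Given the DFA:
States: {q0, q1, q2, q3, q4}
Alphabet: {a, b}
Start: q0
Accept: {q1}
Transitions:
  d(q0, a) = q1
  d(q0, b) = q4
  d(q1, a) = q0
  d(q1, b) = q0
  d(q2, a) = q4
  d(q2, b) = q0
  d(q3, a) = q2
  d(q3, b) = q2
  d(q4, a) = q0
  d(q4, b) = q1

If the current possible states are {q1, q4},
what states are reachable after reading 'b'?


Apply transition on 'b' from each current state:
  d(q1, b) = q0
  d(q4, b) = q1

{q0, q1}


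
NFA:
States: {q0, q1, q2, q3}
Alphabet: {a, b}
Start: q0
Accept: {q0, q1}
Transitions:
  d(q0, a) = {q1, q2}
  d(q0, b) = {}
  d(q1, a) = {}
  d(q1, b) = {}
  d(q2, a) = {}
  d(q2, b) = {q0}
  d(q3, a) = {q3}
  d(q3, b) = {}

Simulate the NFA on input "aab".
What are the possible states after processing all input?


Start: {q0}
  --a--> {q1, q2}
  --a--> {}
  --b--> {}

{} (empty set, no valid transitions)


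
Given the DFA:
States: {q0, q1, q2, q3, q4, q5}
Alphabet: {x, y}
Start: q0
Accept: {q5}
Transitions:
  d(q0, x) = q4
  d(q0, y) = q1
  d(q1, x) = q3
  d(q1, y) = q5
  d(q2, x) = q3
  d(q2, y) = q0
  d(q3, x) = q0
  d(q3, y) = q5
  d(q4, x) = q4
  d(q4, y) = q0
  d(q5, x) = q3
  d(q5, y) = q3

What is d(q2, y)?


Looking up transition d(q2, y)

q0


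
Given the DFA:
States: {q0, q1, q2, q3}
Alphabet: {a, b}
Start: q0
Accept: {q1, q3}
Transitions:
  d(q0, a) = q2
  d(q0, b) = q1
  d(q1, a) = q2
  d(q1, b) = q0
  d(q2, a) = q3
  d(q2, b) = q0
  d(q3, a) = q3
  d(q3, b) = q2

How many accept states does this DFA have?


Accept states listed: {q1, q3}
Counting: q1(1) q3(2)

2


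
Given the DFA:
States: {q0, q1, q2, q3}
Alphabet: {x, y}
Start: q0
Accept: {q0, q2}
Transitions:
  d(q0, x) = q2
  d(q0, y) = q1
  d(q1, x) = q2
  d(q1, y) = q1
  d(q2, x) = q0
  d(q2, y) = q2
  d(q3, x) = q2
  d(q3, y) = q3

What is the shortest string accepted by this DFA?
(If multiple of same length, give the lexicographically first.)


BFS by string length (lex-first path to each state shown):
  len 0: q0<-""
Found accept state at length 0.

"" (empty string)


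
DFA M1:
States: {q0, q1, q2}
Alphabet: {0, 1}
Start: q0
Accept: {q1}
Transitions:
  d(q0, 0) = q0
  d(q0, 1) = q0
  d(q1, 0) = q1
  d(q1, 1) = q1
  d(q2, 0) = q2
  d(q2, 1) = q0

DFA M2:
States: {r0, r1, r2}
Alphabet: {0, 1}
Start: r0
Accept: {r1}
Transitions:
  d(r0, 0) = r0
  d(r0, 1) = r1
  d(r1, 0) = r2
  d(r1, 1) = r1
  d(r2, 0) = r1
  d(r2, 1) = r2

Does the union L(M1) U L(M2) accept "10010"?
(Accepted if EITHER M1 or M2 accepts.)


M1: final=q0 accepted=False
M2: final=r2 accepted=False

No, union rejects (neither accepts)


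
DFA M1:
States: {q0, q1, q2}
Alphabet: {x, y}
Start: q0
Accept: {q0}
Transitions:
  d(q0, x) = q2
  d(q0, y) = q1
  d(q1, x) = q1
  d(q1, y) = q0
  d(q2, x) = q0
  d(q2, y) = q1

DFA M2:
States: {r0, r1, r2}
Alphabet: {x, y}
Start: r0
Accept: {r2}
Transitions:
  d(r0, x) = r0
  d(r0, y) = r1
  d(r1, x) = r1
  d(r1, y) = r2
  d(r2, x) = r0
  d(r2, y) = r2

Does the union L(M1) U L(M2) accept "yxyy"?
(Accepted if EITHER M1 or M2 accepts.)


M1: final=q1 accepted=False
M2: final=r2 accepted=True

Yes, union accepts


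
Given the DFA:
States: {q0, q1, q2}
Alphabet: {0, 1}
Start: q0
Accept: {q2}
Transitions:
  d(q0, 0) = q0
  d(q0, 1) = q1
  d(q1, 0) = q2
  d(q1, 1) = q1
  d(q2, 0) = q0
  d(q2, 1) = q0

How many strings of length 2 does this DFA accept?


Enumerating all length-2 strings:
  "00" -> q0 [reject]
  "01" -> q1 [reject]
  "10" -> q2 [accept]
  "11" -> q1 [reject]

1 out of 4


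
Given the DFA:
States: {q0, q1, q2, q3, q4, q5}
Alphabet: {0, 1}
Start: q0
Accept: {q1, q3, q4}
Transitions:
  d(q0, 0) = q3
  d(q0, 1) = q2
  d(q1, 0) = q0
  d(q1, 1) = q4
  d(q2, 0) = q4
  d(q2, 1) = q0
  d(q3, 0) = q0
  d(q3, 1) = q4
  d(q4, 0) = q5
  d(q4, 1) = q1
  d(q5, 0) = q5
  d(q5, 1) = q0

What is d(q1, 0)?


Looking up transition d(q1, 0)

q0


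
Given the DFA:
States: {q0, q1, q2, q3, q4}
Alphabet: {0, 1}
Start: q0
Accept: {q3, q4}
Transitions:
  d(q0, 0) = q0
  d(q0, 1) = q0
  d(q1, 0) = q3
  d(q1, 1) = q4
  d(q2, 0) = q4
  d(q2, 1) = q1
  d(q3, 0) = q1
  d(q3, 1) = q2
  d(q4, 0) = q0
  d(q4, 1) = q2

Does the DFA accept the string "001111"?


Trace: q0 -> q0 -> q0 -> q0 -> q0 -> q0 -> q0
Final state: q0
Accept states: {q3, q4}

No, rejected (final state q0 is not an accept state)


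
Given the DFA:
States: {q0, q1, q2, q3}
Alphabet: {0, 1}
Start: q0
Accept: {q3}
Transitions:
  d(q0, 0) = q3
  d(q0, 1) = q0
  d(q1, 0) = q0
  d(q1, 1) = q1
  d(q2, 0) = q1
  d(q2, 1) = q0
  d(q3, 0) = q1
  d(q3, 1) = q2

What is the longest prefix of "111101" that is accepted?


Run the DFA, marking each prefix where the state is accepting:
  "" -> q0 [reject]
  "1" -> q0 [reject]
  "11" -> q0 [reject]
  "111" -> q0 [reject]
  "1111" -> q0 [reject]
  "11110" -> q3 [accept]
  "111101" -> q2 [reject]

"11110"


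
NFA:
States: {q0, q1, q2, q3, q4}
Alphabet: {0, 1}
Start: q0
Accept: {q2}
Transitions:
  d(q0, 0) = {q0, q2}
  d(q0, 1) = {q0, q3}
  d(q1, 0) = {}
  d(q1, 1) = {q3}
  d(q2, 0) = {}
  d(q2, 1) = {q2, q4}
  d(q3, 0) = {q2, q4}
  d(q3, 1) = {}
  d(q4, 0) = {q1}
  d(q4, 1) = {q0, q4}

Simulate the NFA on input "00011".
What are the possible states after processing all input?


Start: {q0}
  --0--> {q0, q2}
  --0--> {q0, q2}
  --0--> {q0, q2}
  --1--> {q0, q2, q3, q4}
  --1--> {q0, q2, q3, q4}

{q0, q2, q3, q4}


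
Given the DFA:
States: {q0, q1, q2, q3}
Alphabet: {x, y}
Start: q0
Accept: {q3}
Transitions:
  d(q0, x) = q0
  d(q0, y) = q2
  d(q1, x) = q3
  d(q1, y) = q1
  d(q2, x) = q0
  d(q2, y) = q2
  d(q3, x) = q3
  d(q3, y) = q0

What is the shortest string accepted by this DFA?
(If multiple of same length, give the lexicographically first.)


BFS by string length (lex-first path to each state shown):
  len 0: q0<-""
  len 1: q0<-"x", q2<-"y"
  len 2: q0<-"xx", q2<-"xy"
  len 3: q0<-"xxx", q2<-"xxy"
  len 4: q0<-"xxxx", q2<-"xxxy"
  len 5: q0<-"xxxxx", q2<-"xxxxy"
  len 6: q0<-"xxxxxx", q2<-"xxxxxy"
  len 7: q0<-"xxxxxxx", q2<-"xxxxxxy"
  len 8: q0<-"xxxxxxxx", q2<-"xxxxxxxy"

No string accepted (empty language)


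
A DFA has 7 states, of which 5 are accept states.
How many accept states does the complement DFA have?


Complement swaps accept and non-accept states.
7 - 5 = 2

2


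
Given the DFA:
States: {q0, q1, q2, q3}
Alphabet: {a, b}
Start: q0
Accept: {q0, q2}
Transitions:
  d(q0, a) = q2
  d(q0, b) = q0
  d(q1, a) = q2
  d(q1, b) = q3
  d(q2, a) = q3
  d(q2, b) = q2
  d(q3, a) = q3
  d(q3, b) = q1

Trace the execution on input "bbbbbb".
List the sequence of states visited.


Input: bbbbbb
d(q0, b) = q0
d(q0, b) = q0
d(q0, b) = q0
d(q0, b) = q0
d(q0, b) = q0
d(q0, b) = q0


q0 -> q0 -> q0 -> q0 -> q0 -> q0 -> q0


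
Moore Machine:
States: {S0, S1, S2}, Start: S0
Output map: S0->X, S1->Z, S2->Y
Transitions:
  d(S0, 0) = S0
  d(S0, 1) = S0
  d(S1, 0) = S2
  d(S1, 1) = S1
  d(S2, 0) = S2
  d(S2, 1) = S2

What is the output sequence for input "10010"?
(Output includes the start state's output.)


Start: S0 (output X)
  --1--> S0 (output X)
  --0--> S0 (output X)
  --0--> S0 (output X)
  --1--> S0 (output X)
  --0--> S0 (output X)

"XXXXXX"


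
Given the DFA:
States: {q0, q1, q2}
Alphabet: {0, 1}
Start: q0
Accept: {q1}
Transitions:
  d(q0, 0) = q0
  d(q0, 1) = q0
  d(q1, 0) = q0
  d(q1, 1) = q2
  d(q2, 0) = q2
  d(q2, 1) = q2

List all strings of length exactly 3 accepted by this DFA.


All strings of length 3: 8 total
Accepted: 0

None


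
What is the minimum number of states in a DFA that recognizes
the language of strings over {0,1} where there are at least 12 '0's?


States: count = 0, 1, ..., 11, and a final '>= 12' state.
Total: 12 + 1 = 13. Accept = '>= 12' state.

13


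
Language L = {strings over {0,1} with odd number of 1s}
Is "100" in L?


count('1') = 1; 1 mod 2 = 1

Yes, "100" is in L


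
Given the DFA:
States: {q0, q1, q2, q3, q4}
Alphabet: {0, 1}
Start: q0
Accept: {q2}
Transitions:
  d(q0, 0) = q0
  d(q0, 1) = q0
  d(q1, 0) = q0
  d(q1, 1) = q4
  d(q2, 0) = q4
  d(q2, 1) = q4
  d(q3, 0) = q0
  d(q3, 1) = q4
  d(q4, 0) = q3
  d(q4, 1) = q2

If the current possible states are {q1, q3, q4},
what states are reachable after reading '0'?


Apply transition on '0' from each current state:
  d(q1, 0) = q0
  d(q3, 0) = q0
  d(q4, 0) = q3

{q0, q3}


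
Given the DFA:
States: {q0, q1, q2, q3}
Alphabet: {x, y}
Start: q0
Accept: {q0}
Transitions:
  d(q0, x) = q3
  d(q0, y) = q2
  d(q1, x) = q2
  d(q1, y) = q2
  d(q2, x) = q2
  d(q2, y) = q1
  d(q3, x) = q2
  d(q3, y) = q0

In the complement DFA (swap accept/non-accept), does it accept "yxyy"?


Trace: q0 -> q2 -> q2 -> q1 -> q2
Final: q2
Original accept: {q0}
Complement: q2 is not in original accept

Yes, complement accepts (original rejects)


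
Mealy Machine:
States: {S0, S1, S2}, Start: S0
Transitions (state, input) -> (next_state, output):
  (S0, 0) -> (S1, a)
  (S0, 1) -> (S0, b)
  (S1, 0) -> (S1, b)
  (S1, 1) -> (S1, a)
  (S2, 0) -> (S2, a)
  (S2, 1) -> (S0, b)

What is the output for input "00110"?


Step-by-step:
  (S0, 0) -> (S1, a)
  (S1, 0) -> (S1, b)
  (S1, 1) -> (S1, a)
  (S1, 1) -> (S1, a)
  (S1, 0) -> (S1, b)

"abaab"


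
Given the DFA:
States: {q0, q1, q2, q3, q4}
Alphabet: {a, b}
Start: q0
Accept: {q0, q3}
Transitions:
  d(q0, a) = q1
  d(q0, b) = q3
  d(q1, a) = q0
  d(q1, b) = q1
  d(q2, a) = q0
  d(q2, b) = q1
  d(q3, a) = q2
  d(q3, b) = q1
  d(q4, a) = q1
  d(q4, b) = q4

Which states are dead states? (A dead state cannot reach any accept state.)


Forward reachability from each state:
  q0 -> reaches accept state q0 (live)
  q1 -> reaches accept state q0 (live)
  q2 -> reaches accept state q0 (live)
  q3 -> reaches accept state q0 (live)
  q4 -> reaches accept state q0 (live)

None (all states can reach an accept state)


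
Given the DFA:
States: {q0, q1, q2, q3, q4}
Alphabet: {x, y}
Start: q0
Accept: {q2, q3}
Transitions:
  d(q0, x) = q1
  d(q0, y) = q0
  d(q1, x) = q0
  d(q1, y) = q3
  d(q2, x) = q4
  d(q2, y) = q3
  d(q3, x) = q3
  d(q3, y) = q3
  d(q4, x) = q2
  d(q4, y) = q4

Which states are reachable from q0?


BFS from q0:
  layer 0: {q0}
  layer 1: {q1}
  layer 2: {q3}

{q0, q1, q3}


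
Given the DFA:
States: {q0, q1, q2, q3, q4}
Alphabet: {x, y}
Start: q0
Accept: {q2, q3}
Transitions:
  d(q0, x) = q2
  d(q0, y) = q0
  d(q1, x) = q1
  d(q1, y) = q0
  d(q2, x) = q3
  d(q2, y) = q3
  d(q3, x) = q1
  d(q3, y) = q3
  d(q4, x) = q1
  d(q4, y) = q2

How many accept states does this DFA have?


Accept states listed: {q2, q3}
Counting: q2(1) q3(2)

2


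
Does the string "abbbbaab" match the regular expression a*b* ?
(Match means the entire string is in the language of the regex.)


|string| = 8; first = 'a'; last = 'b'

No, "abbbbaab" does not match a*b*


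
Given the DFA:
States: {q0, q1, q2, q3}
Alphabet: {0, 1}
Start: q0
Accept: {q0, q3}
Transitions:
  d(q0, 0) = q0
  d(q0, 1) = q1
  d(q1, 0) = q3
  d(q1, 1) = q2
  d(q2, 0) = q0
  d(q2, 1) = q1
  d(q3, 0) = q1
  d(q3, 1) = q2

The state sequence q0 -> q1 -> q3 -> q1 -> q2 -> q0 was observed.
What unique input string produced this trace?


Trace back each transition to find the symbol:
  q0 --[1]--> q1
  q1 --[0]--> q3
  q3 --[0]--> q1
  q1 --[1]--> q2
  q2 --[0]--> q0

"10010"


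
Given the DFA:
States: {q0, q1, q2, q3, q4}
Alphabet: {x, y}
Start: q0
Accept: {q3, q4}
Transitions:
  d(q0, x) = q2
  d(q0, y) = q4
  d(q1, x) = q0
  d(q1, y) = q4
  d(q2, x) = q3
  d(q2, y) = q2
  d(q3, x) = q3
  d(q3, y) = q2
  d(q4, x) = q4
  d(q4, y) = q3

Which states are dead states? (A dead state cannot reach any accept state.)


Forward reachability from each state:
  q0 -> reaches accept state q3 (live)
  q1 -> reaches accept state q3 (live)
  q2 -> reaches accept state q3 (live)
  q3 -> reaches accept state q3 (live)
  q4 -> reaches accept state q3 (live)

None (all states can reach an accept state)


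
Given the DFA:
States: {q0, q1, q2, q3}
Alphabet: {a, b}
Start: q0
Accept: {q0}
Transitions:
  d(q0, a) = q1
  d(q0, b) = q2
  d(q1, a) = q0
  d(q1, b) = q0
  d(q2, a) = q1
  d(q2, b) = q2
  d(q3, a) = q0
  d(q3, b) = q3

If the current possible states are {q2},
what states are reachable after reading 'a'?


Apply transition on 'a' from each current state:
  d(q2, a) = q1

{q1}


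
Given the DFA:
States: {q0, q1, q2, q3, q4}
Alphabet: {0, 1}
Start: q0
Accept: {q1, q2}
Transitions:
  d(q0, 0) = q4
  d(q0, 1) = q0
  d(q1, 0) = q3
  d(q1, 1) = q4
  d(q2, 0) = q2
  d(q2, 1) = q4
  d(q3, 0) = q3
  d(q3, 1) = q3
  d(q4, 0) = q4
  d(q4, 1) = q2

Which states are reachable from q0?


BFS from q0:
  layer 0: {q0}
  layer 1: {q4}
  layer 2: {q2}

{q0, q2, q4}


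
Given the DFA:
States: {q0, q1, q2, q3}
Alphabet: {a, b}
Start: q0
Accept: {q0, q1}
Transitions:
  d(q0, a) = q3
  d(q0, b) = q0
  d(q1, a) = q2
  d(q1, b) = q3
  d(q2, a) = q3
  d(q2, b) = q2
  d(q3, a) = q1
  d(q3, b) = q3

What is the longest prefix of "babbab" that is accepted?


Run the DFA, marking each prefix where the state is accepting:
  "" -> q0 [accept]
  "b" -> q0 [accept]
  "ba" -> q3 [reject]
  "bab" -> q3 [reject]
  "babb" -> q3 [reject]
  "babba" -> q1 [accept]
  "babbab" -> q3 [reject]

"babba"


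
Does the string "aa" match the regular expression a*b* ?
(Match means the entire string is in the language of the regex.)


|string| = 2; first = 'a'; last = 'a'

Yes, "aa" matches a*b*


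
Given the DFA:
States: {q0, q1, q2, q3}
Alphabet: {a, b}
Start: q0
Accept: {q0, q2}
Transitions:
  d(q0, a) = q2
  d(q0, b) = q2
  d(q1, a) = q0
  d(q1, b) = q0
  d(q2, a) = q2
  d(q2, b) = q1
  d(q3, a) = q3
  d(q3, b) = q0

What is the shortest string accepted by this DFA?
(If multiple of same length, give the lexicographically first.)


BFS by string length (lex-first path to each state shown):
  len 0: q0<-""
Found accept state at length 0.

"" (empty string)


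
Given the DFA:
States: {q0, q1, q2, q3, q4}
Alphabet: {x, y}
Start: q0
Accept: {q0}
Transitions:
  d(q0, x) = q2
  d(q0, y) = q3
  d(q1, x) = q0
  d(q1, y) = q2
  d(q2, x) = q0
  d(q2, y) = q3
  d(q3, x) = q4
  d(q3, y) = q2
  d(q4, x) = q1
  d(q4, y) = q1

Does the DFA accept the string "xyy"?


Trace: q0 -> q2 -> q3 -> q2
Final state: q2
Accept states: {q0}

No, rejected (final state q2 is not an accept state)


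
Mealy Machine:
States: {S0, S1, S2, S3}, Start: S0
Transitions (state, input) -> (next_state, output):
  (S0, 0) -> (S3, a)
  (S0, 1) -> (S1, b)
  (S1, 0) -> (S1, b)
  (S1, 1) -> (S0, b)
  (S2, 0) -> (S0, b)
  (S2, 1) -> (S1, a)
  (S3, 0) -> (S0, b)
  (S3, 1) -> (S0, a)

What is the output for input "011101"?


Step-by-step:
  (S0, 0) -> (S3, a)
  (S3, 1) -> (S0, a)
  (S0, 1) -> (S1, b)
  (S1, 1) -> (S0, b)
  (S0, 0) -> (S3, a)
  (S3, 1) -> (S0, a)

"aabbaa"


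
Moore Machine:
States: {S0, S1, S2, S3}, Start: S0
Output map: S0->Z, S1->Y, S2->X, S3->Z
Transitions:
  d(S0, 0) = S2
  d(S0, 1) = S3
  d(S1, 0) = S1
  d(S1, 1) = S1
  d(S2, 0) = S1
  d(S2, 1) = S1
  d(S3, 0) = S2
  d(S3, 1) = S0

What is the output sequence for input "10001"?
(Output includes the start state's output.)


Start: S0 (output Z)
  --1--> S3 (output Z)
  --0--> S2 (output X)
  --0--> S1 (output Y)
  --0--> S1 (output Y)
  --1--> S1 (output Y)

"ZZXYYY"


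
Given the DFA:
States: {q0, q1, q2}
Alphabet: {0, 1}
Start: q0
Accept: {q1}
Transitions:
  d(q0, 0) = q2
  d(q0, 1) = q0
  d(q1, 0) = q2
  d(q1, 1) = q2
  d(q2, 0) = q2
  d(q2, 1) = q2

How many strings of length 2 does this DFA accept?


Enumerating all length-2 strings:
  "00" -> q2 [reject]
  "01" -> q2 [reject]
  "10" -> q2 [reject]
  "11" -> q0 [reject]

0 out of 4


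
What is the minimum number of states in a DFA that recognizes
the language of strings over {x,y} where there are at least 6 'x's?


States: count = 0, 1, ..., 5, and a final '>= 6' state.
Total: 6 + 1 = 7. Accept = '>= 6' state.

7


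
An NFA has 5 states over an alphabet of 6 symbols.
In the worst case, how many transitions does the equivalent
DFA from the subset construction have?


Subset construction: one DFA state per subset of NFA states = 2^5 = 32 states.
Each DFA state has 6 outgoing transitions: 32 * 6 = 192

192


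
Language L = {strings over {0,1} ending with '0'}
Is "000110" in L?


last symbol = '0'

Yes, "000110" is in L


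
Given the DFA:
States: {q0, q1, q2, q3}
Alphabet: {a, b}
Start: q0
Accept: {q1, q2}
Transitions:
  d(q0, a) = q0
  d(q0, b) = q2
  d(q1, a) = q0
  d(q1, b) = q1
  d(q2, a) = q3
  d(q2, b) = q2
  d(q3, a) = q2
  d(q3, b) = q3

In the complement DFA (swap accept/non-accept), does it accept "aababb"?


Trace: q0 -> q0 -> q0 -> q2 -> q3 -> q3 -> q3
Final: q3
Original accept: {q1, q2}
Complement: q3 is not in original accept

Yes, complement accepts (original rejects)


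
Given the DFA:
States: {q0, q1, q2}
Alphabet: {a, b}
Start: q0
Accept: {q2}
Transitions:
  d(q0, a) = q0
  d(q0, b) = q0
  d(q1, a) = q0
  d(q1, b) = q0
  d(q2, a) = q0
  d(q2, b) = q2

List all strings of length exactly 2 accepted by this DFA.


All strings of length 2: 4 total
Accepted: 0

None


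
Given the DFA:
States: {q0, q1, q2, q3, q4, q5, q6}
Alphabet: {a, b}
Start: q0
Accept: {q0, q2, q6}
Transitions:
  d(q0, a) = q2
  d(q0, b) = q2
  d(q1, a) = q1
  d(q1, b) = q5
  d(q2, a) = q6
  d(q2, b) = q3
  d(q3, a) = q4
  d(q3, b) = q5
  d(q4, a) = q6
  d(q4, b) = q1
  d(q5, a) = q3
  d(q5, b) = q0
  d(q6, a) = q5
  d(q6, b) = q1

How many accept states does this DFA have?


Accept states listed: {q0, q2, q6}
Counting: q0(1) q2(2) q6(3)

3


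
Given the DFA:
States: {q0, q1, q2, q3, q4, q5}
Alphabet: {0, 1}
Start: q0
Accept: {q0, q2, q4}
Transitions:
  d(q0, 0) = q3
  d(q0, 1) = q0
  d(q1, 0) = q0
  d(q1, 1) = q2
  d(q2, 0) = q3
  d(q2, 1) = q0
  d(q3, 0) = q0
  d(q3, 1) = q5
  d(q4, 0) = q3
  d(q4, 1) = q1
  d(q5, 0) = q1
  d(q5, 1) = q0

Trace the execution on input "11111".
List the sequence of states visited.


Input: 11111
d(q0, 1) = q0
d(q0, 1) = q0
d(q0, 1) = q0
d(q0, 1) = q0
d(q0, 1) = q0


q0 -> q0 -> q0 -> q0 -> q0 -> q0


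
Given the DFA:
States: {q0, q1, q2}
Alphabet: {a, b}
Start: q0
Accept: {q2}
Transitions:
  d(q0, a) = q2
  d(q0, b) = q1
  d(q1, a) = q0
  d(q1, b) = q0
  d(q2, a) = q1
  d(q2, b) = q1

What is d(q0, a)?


Looking up transition d(q0, a)

q2


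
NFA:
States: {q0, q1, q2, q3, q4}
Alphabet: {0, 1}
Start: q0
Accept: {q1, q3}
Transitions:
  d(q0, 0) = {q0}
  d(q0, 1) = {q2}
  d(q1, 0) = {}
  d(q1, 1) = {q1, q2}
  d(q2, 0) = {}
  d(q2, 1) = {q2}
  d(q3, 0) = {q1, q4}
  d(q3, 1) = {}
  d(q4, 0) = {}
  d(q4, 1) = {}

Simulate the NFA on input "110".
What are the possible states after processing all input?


Start: {q0}
  --1--> {q2}
  --1--> {q2}
  --0--> {}

{} (empty set, no valid transitions)


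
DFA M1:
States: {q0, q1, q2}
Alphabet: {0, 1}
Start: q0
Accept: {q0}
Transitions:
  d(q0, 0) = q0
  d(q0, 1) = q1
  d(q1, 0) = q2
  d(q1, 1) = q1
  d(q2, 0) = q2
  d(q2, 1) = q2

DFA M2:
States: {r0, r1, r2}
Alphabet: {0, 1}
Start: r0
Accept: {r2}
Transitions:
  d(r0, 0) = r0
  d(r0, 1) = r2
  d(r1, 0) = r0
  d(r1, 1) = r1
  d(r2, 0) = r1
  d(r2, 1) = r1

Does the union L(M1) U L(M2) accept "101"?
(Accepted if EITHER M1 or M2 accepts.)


M1: final=q2 accepted=False
M2: final=r1 accepted=False

No, union rejects (neither accepts)


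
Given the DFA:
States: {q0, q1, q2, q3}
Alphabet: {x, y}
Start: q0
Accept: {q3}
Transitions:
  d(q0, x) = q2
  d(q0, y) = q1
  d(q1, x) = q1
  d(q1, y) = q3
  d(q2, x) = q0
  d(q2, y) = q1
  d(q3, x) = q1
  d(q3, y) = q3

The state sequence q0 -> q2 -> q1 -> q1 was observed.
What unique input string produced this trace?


Trace back each transition to find the symbol:
  q0 --[x]--> q2
  q2 --[y]--> q1
  q1 --[x]--> q1

"xyx"


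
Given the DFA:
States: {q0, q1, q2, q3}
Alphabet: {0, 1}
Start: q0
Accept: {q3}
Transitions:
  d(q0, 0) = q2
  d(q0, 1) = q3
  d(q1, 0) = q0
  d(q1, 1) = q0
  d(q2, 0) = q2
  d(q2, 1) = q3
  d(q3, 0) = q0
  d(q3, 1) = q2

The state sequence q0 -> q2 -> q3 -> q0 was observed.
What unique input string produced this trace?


Trace back each transition to find the symbol:
  q0 --[0]--> q2
  q2 --[1]--> q3
  q3 --[0]--> q0

"010"


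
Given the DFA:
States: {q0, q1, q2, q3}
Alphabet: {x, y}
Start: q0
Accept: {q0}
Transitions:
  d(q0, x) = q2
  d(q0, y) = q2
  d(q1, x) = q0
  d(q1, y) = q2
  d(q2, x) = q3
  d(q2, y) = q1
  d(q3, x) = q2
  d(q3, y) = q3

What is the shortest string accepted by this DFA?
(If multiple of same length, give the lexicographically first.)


BFS by string length (lex-first path to each state shown):
  len 0: q0<-""
Found accept state at length 0.

"" (empty string)


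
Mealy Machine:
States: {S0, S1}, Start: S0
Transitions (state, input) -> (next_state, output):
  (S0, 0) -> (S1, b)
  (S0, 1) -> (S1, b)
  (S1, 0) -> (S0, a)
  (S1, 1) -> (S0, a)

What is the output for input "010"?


Step-by-step:
  (S0, 0) -> (S1, b)
  (S1, 1) -> (S0, a)
  (S0, 0) -> (S1, b)

"bab"


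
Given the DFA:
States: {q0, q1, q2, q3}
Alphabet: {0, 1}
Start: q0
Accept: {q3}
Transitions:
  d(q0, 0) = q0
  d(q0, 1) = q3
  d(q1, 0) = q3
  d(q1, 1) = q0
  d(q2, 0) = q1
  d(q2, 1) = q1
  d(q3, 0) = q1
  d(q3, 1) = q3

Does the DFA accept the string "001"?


Trace: q0 -> q0 -> q0 -> q3
Final state: q3
Accept states: {q3}

Yes, accepted (final state q3 is an accept state)


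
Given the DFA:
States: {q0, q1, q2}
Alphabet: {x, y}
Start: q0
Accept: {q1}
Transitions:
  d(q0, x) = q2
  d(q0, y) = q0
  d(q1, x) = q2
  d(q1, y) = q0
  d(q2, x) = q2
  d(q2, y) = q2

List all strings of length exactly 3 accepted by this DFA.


All strings of length 3: 8 total
Accepted: 0

None


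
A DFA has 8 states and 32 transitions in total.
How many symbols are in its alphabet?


Each state has exactly one transition per symbol.
|alphabet| = transitions / states = 32 / 8 = 4

4


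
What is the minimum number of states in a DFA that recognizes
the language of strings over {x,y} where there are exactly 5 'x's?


States: count = 0, 1, ..., 5 (that's 6 states), plus a dead state for count > 5.
Total: 6 + 1 = 7. Accept = count-5 state.

7


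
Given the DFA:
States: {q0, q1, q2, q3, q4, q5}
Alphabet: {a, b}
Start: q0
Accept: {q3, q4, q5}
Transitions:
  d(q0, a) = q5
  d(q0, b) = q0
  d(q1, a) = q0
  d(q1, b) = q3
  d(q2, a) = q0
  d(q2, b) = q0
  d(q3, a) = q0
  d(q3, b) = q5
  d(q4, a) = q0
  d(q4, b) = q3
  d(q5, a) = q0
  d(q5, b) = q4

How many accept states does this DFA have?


Accept states listed: {q3, q4, q5}
Counting: q3(1) q4(2) q5(3)

3


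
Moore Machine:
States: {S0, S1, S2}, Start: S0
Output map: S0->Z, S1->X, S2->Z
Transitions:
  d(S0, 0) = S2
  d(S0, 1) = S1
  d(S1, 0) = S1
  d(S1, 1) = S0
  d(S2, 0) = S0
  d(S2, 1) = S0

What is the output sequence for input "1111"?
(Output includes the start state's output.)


Start: S0 (output Z)
  --1--> S1 (output X)
  --1--> S0 (output Z)
  --1--> S1 (output X)
  --1--> S0 (output Z)

"ZXZXZ"


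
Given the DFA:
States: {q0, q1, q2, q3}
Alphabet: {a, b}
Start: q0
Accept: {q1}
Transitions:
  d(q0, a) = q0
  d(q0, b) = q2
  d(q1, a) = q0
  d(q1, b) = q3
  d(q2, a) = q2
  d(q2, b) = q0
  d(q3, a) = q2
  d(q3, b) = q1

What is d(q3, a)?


Looking up transition d(q3, a)

q2


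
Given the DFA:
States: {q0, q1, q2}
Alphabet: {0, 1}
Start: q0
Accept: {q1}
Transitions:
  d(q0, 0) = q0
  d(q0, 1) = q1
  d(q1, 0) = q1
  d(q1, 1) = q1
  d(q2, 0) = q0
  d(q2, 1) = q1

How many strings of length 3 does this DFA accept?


Enumerating all length-3 strings:
  "000" -> q0 [reject]
  "001" -> q1 [accept]
  "010" -> q1 [accept]
  "011" -> q1 [accept]
  "100" -> q1 [accept]
  "101" -> q1 [accept]
  "110" -> q1 [accept]
  "111" -> q1 [accept]

7 out of 8


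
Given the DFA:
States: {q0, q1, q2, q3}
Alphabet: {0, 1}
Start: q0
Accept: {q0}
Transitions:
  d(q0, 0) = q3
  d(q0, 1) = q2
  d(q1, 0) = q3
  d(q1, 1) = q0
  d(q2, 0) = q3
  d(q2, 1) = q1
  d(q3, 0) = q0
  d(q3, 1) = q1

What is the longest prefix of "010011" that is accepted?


Run the DFA, marking each prefix where the state is accepting:
  "" -> q0 [accept]
  "0" -> q3 [reject]
  "01" -> q1 [reject]
  "010" -> q3 [reject]
  "0100" -> q0 [accept]
  "01001" -> q2 [reject]
  "010011" -> q1 [reject]

"0100"


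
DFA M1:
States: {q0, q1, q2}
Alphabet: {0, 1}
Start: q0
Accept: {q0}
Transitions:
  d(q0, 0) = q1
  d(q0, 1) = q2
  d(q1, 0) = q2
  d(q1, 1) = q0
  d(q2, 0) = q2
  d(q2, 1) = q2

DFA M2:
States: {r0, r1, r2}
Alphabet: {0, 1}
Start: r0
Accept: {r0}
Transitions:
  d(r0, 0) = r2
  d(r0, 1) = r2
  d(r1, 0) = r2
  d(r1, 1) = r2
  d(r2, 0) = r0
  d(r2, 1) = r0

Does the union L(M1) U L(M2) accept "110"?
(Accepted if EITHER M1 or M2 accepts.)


M1: final=q2 accepted=False
M2: final=r2 accepted=False

No, union rejects (neither accepts)


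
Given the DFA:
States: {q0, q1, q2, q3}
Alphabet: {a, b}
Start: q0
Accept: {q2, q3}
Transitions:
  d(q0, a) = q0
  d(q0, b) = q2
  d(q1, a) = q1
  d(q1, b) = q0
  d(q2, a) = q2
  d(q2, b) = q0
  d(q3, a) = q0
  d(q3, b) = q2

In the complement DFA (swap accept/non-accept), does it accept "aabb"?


Trace: q0 -> q0 -> q0 -> q2 -> q0
Final: q0
Original accept: {q2, q3}
Complement: q0 is not in original accept

Yes, complement accepts (original rejects)


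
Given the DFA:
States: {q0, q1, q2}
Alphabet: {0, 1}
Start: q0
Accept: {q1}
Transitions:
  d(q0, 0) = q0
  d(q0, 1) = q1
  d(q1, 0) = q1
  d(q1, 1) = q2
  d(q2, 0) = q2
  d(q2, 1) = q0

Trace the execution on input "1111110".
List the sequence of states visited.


Input: 1111110
d(q0, 1) = q1
d(q1, 1) = q2
d(q2, 1) = q0
d(q0, 1) = q1
d(q1, 1) = q2
d(q2, 1) = q0
d(q0, 0) = q0


q0 -> q1 -> q2 -> q0 -> q1 -> q2 -> q0 -> q0


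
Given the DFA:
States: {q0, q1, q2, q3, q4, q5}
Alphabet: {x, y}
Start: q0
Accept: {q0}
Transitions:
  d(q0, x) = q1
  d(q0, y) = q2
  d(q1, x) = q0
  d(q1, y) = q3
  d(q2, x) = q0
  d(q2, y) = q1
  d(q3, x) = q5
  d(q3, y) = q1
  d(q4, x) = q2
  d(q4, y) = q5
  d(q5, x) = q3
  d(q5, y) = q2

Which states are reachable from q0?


BFS from q0:
  layer 0: {q0}
  layer 1: {q1, q2}
  layer 2: {q3}
  layer 3: {q5}

{q0, q1, q2, q3, q5}


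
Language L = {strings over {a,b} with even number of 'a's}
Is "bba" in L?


count('a') = 1; 1 mod 2 = 1

No, "bba" is not in L


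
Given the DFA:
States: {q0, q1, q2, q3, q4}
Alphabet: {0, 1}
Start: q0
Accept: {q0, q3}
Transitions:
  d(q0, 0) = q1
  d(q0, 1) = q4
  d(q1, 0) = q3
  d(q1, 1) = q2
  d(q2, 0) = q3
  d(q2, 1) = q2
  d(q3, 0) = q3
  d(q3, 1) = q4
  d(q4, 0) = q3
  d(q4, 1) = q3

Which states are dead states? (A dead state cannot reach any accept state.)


Forward reachability from each state:
  q0 -> reaches accept state q0 (live)
  q1 -> reaches accept state q3 (live)
  q2 -> reaches accept state q3 (live)
  q3 -> reaches accept state q3 (live)
  q4 -> reaches accept state q3 (live)

None (all states can reach an accept state)


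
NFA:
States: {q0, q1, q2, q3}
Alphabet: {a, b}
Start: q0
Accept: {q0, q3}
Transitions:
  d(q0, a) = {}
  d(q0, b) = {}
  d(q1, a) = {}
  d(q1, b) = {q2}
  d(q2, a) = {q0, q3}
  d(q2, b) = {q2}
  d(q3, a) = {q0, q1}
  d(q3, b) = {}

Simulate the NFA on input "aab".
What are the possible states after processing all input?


Start: {q0}
  --a--> {}
  --a--> {}
  --b--> {}

{} (empty set, no valid transitions)


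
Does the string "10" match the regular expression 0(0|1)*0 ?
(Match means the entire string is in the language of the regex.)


|string| = 2; first = '1'; last = '0'

No, "10" does not match 0(0|1)*0


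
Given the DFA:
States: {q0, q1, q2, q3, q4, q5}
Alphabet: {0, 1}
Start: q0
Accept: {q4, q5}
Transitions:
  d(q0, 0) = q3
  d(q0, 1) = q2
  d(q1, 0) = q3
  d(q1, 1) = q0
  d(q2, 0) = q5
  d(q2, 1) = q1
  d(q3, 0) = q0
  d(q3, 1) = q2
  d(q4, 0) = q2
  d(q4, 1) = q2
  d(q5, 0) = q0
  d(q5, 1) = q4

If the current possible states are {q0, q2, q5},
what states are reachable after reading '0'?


Apply transition on '0' from each current state:
  d(q0, 0) = q3
  d(q2, 0) = q5
  d(q5, 0) = q0

{q0, q3, q5}


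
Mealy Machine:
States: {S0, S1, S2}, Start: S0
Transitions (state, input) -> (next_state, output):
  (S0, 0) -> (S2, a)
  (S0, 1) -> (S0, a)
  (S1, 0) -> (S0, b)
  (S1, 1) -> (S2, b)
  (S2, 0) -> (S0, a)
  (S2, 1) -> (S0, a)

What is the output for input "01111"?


Step-by-step:
  (S0, 0) -> (S2, a)
  (S2, 1) -> (S0, a)
  (S0, 1) -> (S0, a)
  (S0, 1) -> (S0, a)
  (S0, 1) -> (S0, a)

"aaaaa"


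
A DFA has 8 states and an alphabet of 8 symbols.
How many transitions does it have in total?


Each state has exactly one transition per symbol.
8 * 8 = 64

64


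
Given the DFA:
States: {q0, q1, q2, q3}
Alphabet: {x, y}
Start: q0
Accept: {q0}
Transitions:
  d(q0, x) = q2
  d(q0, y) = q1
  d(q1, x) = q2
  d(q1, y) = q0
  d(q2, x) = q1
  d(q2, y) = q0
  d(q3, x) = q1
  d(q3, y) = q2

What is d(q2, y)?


Looking up transition d(q2, y)

q0


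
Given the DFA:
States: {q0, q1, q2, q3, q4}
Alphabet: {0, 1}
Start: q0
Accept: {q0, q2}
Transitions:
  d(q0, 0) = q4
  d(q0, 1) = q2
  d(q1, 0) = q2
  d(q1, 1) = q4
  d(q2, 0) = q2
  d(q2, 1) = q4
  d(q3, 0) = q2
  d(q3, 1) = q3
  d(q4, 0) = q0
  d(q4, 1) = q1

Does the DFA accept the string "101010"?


Trace: q0 -> q2 -> q2 -> q4 -> q0 -> q2 -> q2
Final state: q2
Accept states: {q0, q2}

Yes, accepted (final state q2 is an accept state)


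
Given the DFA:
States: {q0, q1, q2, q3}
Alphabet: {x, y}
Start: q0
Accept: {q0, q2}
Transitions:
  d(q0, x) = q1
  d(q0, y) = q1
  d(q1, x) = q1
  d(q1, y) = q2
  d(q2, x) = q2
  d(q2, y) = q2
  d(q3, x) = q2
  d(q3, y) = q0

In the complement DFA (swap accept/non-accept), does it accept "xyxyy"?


Trace: q0 -> q1 -> q2 -> q2 -> q2 -> q2
Final: q2
Original accept: {q0, q2}
Complement: q2 is in original accept

No, complement rejects (original accepts)


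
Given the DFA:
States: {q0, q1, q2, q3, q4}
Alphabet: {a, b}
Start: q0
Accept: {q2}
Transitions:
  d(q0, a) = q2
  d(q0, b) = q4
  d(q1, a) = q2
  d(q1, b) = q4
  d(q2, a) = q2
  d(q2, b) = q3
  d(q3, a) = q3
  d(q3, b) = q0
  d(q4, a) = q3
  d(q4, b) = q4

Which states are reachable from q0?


BFS from q0:
  layer 0: {q0}
  layer 1: {q2, q4}
  layer 2: {q3}

{q0, q2, q3, q4}


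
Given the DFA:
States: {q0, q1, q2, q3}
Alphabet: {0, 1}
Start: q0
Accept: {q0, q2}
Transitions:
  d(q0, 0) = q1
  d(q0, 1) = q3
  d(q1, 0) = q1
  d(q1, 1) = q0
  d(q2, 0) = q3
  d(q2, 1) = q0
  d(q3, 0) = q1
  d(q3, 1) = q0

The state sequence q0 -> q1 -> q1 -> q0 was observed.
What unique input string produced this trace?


Trace back each transition to find the symbol:
  q0 --[0]--> q1
  q1 --[0]--> q1
  q1 --[1]--> q0

"001"


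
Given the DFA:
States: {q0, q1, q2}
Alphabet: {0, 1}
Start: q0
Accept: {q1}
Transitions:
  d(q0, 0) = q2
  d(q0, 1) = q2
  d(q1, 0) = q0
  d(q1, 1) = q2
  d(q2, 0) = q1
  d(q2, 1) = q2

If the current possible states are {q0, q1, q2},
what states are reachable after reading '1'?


Apply transition on '1' from each current state:
  d(q0, 1) = q2
  d(q1, 1) = q2
  d(q2, 1) = q2

{q2}


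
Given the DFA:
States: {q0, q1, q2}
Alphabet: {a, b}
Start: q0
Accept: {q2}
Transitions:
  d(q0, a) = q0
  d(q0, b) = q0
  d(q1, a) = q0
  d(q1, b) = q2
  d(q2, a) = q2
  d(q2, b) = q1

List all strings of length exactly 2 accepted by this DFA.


All strings of length 2: 4 total
Accepted: 0

None


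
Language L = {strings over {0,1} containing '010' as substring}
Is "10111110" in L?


'010' does not occur

No, "10111110" is not in L


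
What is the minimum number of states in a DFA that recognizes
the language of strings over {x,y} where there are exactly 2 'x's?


States: count = 0, 1, ..., 2 (that's 3 states), plus a dead state for count > 2.
Total: 3 + 1 = 4. Accept = count-2 state.

4


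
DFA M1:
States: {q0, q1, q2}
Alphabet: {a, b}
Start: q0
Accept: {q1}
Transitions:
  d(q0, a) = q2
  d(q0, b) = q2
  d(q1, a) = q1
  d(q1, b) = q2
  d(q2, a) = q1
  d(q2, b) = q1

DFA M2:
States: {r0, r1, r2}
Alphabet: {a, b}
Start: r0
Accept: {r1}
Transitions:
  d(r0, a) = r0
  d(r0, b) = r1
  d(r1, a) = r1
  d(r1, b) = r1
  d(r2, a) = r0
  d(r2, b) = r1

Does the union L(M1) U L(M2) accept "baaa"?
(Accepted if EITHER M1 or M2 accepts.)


M1: final=q1 accepted=True
M2: final=r1 accepted=True

Yes, union accepts


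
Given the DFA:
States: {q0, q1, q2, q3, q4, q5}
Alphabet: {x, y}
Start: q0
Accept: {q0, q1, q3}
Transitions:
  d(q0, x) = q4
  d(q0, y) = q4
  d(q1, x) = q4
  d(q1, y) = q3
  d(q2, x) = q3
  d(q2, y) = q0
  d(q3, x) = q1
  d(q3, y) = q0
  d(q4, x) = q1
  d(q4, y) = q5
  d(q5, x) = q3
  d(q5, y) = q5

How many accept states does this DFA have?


Accept states listed: {q0, q1, q3}
Counting: q0(1) q1(2) q3(3)

3


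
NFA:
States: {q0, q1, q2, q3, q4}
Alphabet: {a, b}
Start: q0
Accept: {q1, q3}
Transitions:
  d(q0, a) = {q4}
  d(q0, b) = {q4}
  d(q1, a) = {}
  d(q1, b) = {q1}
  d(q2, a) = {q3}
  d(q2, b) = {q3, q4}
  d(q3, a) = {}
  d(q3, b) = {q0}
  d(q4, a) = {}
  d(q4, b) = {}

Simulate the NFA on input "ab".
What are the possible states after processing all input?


Start: {q0}
  --a--> {q4}
  --b--> {}

{} (empty set, no valid transitions)


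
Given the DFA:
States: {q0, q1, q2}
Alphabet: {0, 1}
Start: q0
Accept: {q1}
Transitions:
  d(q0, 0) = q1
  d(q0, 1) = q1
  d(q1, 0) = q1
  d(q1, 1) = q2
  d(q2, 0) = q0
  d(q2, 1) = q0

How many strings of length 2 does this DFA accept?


Enumerating all length-2 strings:
  "00" -> q1 [accept]
  "01" -> q2 [reject]
  "10" -> q1 [accept]
  "11" -> q2 [reject]

2 out of 4


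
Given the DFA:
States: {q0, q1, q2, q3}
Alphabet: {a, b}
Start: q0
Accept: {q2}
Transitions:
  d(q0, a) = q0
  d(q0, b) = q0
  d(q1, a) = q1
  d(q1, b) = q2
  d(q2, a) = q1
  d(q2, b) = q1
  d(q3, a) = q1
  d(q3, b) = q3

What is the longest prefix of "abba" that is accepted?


Run the DFA, marking each prefix where the state is accepting:
  "" -> q0 [reject]
  "a" -> q0 [reject]
  "ab" -> q0 [reject]
  "abb" -> q0 [reject]
  "abba" -> q0 [reject]

No prefix is accepted


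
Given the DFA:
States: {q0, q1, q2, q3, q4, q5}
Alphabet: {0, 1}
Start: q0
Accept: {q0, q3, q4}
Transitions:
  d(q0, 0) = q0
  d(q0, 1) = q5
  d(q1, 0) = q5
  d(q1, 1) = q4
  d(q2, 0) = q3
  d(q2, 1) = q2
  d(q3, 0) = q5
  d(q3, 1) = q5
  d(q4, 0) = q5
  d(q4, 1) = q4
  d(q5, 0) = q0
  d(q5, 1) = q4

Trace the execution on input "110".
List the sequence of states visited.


Input: 110
d(q0, 1) = q5
d(q5, 1) = q4
d(q4, 0) = q5


q0 -> q5 -> q4 -> q5


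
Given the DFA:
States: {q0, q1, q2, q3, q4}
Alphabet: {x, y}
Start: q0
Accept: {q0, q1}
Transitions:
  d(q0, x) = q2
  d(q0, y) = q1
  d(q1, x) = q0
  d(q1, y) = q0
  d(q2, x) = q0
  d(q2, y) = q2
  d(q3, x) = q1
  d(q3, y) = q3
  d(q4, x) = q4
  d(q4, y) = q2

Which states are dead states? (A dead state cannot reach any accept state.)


Forward reachability from each state:
  q0 -> reaches accept state q0 (live)
  q1 -> reaches accept state q0 (live)
  q2 -> reaches accept state q0 (live)
  q3 -> reaches accept state q0 (live)
  q4 -> reaches accept state q0 (live)

None (all states can reach an accept state)
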